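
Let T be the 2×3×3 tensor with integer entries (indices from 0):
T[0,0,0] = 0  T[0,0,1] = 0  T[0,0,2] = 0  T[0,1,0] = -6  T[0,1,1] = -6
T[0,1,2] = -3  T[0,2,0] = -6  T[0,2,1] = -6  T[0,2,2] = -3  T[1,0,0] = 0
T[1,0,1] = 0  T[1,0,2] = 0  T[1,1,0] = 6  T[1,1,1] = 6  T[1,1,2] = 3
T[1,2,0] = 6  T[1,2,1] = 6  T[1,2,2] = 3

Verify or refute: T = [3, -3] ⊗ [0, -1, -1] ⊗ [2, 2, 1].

Reconstruct entrywise from the claimed factors. For example, T[1,0,1] = 0 and Σₗ aₗ[1]bₗ[0]cₗ[1] = (-3)·(0)·(2) = 0; checking all 18 entries, every one matches. The claim holds.

Yes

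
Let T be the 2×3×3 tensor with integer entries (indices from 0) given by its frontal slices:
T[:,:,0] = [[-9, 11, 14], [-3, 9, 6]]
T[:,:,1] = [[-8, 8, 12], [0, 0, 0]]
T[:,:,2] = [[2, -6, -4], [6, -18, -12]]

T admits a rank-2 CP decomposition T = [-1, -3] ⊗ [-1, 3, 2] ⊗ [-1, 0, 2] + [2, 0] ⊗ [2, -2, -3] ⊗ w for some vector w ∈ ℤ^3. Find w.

Subtract the known terms from T to get the rank-1 residual R = [2, 0] ⊗ [2, -2, -3] ⊗ w, so R[i,j,k] = a[i]·b[j]·w[k]. Pick indices with nonzero a[0]·b[0] = (2)·(2) = 4. Only the fibre through (0,0,·) is needed: R[0,0,:] = T[0,0,:] − Σₗ aₗ[0]bₗ[0]cₗ = [-9, -8, 2] − (-1)·(-1)·[-1, 0, 2] = [-8, -8, 0]. Then w[k] = R[0,0,k] / 4 for each k, giving w = [-8, -8, 0] / 4 = [-2, -2, 0].

w = [-2, -2, 0]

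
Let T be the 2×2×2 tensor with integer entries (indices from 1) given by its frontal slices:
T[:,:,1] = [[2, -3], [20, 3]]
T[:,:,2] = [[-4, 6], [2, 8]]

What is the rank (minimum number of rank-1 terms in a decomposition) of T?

Lower bound: the mode-2 unfolding of T (rows indexed by j, columns by (i,k) = (1,1), (1,2), (2,1), (2,2)) is [[2, -4, 20, 2], [-3, 6, 3, 8]].
There the 2×2 minor on rows j ∈ {1, 2}, columns (i,k) ∈ {(1,1), (2,1)} is det [[2, 20], [-3, 3]] = 66 ≠ 0, so this unfolding has rank ≥ 2; CP rank is at least every unfolding rank, so rank(T) ≥ 2. (Unfolding ranks only ever bound the CP rank from below — rank(T) can be strictly larger than all of them — so the matching upper bound has to come from an explicit 2-term decomposition.)
Upper bound — finding two terms. Write S_k = T[:,:,k] for the frontal slices: S₁ = [[2, -3], [20, 3]], S₂ = [[-4, 6], [2, 8]].
If T = a₁ ⊗ b₁ ⊗ c₁ + a₂ ⊗ b₂ ⊗ c₂ then each S_k = c₁[k]·a₁b₁ᵀ + c₂[k]·a₂b₂ᵀ. S₁ and S₂ are linearly independent, so a₁b₁ᵀ and a₂b₂ᵀ must span the same plane of matrices: they are the rank-1 matrices of the form x·S₁ + y·S₂.
det(x·S₁ + y·S₂) is 66·x² − 110·xy − 44·y² = 22·(x − 2·y)(3·x + y), vanishing at (x:y) = (2:1) and (1:-3).
M₁ = 2·S₁ + S₂ = [[0, 0], [42, 14]] = 14·[0, 1][3, 1]ᵀ and M₂ = S₁ − 3·S₂ = [[14, -21], [14, -21]] = 7·[1, 1][2, -3]ᵀ, so take a₁ = [0, 1], b₁ = [3, 1], a₂ = [1, 1], b₂ = [2, -3].
Each slice is an integer combination of E₁ = a₁b₁ᵀ and E₂ = a₂b₂ᵀ: S₁ = 6·E₁ + E₂, S₂ = 2·E₁ − 2·E₂; reading off coefficients, c₁ = [6, 2] and c₂ = [1, -2].
Hence T = [0, 1] ⊗ [3, 1] ⊗ [6, 2] + [1, 1] ⊗ [2, -3] ⊗ [1, -2], so rank(T) ≤ 2.
These bounds meet, so rank(T) = 2.

2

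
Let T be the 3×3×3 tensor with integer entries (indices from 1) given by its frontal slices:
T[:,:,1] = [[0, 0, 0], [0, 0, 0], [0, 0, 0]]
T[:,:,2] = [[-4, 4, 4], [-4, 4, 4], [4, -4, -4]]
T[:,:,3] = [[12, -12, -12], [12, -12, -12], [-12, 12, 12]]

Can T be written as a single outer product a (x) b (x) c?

Yes

If T = a (x) b (x) c then every fibre of T is a multiple of the corresponding factor, so read the factors off the fibres through the nonzero entry T[1,1,2] = -4.
The mode-1 fibre T[:,1,2] = [-4, -4, 4] gives a = [1, 1, -1] (primitive direction); the mode-2 fibre T[1,:,2] = [-4, 4, 4] gives b = [1, -1, -1]; then c[k] = T[1,1,k] / (a[1]·b[1]) = [0, -4, 12] / 1 = [0, -4, 12].
Expanding [1, 1, -1] (x) [1, -1, -1] (x) [0, -4, 12] reproduces all 27 entries of T, so T = [1, 1, -1] (x) [1, -1, -1] (x) [0, -4, 12] and rank(T) ≤ 1.
Equivalently every frontal slice T[:,:,k] is c[k] times the rank-1 matrix [1, 1, -1] (x) [1, -1, -1]. So T has rank 1 (it is nonzero).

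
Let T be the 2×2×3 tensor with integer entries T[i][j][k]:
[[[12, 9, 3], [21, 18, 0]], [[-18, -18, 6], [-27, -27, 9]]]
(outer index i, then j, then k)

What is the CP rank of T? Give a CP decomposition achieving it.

rank(T) = 2

Lower bound: the mode-3 unfolding of T (rows indexed by k, columns by (i,j) = (0,0), (0,1), (1,0), (1,1)) is [[12, 21, -18, -27], [9, 18, -18, -27], [3, 0, 6, 9]].
There the 2×2 minor on rows k ∈ {0, 1}, columns (i,j) ∈ {(0,0), (0,1)} is det [[12, 21], [9, 18]] = 27 ≠ 0, so this unfolding has rank ≥ 2; CP rank is at least every unfolding rank, so rank(T) ≥ 2. (This is only a lower bound: in general the CP rank may exceed every unfolding rank, so we still need to exhibit 2 rank-1 terms summing to T.)
Upper bound — finding two terms. Write S_k = T[:,:,k] for the frontal slices: S₀ = [[12, 21], [-18, -27]], S₁ = [[9, 18], [-18, -27]], S₂ = [[3, 0], [6, 9]].
If T = a₁ ⊗ b₁ ⊗ c₁ + a₂ ⊗ b₂ ⊗ c₂ then each S_k = c₁[k]·a₁b₁ᵀ + c₂[k]·a₂b₂ᵀ. S₀ and S₁ are linearly independent, so a₁b₁ᵀ and a₂b₂ᵀ must span the same plane of matrices: they are the rank-1 matrices of the form x·S₀ + y·S₁.
det(x·S₀ + y·S₁) is 54·x² + 135·xy + 81·y² = 27·(2·x + 3·y)(x + y), vanishing at (x:y) = (3:-2) and (1:-1).
M₁ = 3·S₀ − 2·S₁ = [[18, 27], [-18, -27]] = 9·(1, -1)(2, 3)ᵀ and M₂ = S₀ − S₁ = [[3, 3], [0, 0]] = 3·(1, 0)(1, 1)ᵀ, so take a₁ = (1, -1), b₁ = (2, 3), a₂ = (1, 0), b₂ = (1, 1).
Each slice is an integer combination of E₁ = a₁b₁ᵀ and E₂ = a₂b₂ᵀ: S₀ = 9·E₁ − 6·E₂, S₁ = 9·E₁ − 9·E₂, S₂ = −3·E₁ + 9·E₂; reading off coefficients, c₁ = (9, 9, -3) and c₂ = (-6, -9, 9).
Hence T = (1, -1) ⊗ (2, 3) ⊗ (9, 9, -3) + (1, 0) ⊗ (1, 1) ⊗ (-6, -9, 9), so rank(T) ≤ 2.
These bounds meet, so rank(T) = 2.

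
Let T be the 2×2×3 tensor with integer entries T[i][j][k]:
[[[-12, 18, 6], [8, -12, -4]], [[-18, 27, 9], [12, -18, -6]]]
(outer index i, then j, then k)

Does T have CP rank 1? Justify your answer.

Yes

If T = a (x) b (x) c then every fibre of T is a multiple of the corresponding factor, so read the factors off the fibres through the nonzero entry T[0,0,0] = -12.
The mode-1 fibre T[:,0,0] = [-12, -18] gives a = [2, 3] (primitive direction); the mode-2 fibre T[0,:,0] = [-12, 8] gives b = [3, -2]; then c[k] = T[0,0,k] / (a[0]·b[0]) = [-12, 18, 6] / 6 = [-2, 3, 1].
Expanding [2, 3] (x) [3, -2] (x) [-2, 3, 1] reproduces all 12 entries of T, so T = [2, 3] (x) [3, -2] (x) [-2, 3, 1] and rank(T) ≤ 1.
Equivalently every frontal slice T[:,:,k] is c[k] times the rank-1 matrix [2, 3] (x) [3, -2]. So T has rank 1 (it is nonzero).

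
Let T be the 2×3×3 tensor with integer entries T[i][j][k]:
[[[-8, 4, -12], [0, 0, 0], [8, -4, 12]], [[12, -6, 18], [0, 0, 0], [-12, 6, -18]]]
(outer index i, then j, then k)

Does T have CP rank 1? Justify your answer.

If T = a ⊗ b ⊗ c then every fibre of T is a multiple of the corresponding factor, so read the factors off the fibres through the nonzero entry T[0,0,0] = -8.
The mode-1 fibre T[:,0,0] = [-8, 12] gives a = [2, -3] (primitive direction); the mode-2 fibre T[0,:,0] = [-8, 0, 8] gives b = [1, 0, -1]; then c[k] = T[0,0,k] / (a[0]·b[0]) = [-8, 4, -12] / 2 = [-4, 2, -6].
Expanding [2, -3] ⊗ [1, 0, -1] ⊗ [-4, 2, -6] reproduces all 18 entries of T, so T = [2, -3] ⊗ [1, 0, -1] ⊗ [-4, 2, -6] and rank(T) ≤ 1.
Equivalently every frontal slice T[:,:,k] is c[k] times the rank-1 matrix [2, -3] ⊗ [1, 0, -1]. So T has rank 1 (it is nonzero).

Yes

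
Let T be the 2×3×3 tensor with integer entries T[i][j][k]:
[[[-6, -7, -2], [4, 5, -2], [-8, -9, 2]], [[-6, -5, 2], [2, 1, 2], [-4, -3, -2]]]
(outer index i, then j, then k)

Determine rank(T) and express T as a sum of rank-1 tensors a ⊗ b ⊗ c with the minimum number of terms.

Lower bound: the mode-2 unfolding of T (rows indexed by j, columns by (i,k) = (0,0), (0,1), (0,2), (1,0), (1,1), (1,2)) is [[-6, -7, -2, -6, -5, 2], [4, 5, -2, 2, 1, 2], [-8, -9, 2, -4, -3, -2]].
There the 3×3 minor on rows j ∈ {0, 1, 2}, columns (i,k) ∈ {(0,0), (0,1), (0,2)} is det [[-6, -7, -2], [4, 5, -2], [-8, -9, 2]] = -16 ≠ 0, so this unfolding has rank ≥ 3; CP rank is at least every unfolding rank, so rank(T) ≥ 3. (Flattening ranks never certify an upper bound on CP rank; for that we must actually write T with 3 rank-1 terms.)
Upper bound: T is a sum of 3 rank-1 terms, T = (1, -1) ⊗ (0, 1, -1) ⊗ (-2, 0, 0) + (1, -1) ⊗ (1, 1, -1) ⊗ (2, 1, -2) + (2, 1) ⊗ (2, -1, 2) ⊗ (-2, -2, 0) (written with every a and b primitive with positive leading entry and the scale carried by c; CP decompositions are not unique, and this one is verified by expanding entrywise), so rank(T) ≤ 3.
These bounds meet, so rank(T) = 3.

rank(T) = 3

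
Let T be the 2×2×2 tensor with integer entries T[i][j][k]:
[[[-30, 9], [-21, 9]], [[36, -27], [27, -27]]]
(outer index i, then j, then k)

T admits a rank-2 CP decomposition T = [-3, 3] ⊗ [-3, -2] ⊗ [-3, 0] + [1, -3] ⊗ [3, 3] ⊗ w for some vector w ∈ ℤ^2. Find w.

w = [-1, 3]

Subtract the known terms from T to get the rank-1 residual R = [1, -3] ⊗ [3, 3] ⊗ w, so R[i,j,k] = a[i]·b[j]·w[k]. Pick indices with nonzero a[0]·b[0] = (1)·(3) = 3. Only the fibre through (0,0,·) is needed: R[0,0,:] = T[0,0,:] − Σₗ aₗ[0]bₗ[0]cₗ = [-30, 9] − (-3)·(-3)·[-3, 0] = [-3, 9]. Then w[k] = R[0,0,k] / 3 for each k, giving w = [-3, 9] / 3 = [-1, 3].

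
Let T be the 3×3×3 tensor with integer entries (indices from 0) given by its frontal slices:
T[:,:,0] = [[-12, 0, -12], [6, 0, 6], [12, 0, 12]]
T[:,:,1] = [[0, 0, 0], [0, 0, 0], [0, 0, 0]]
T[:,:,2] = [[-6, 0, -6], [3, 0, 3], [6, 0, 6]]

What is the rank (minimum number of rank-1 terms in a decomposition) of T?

Lower bound: T ≠ 0 (e.g. T[0,0,0] = -12), so rank(T) ≥ 1.
Upper bound: if T = a (x) b (x) c then every fibre of T is a multiple of the corresponding factor, so read the factors off the fibres through the nonzero entry T[0,0,0] = -12.
The mode-1 fibre T[:,0,0] = [-12, 6, 12] gives a = [2, -1, -2] (primitive direction); the mode-2 fibre T[0,:,0] = [-12, 0, -12] gives b = [1, 0, 1]; then c[k] = T[0,0,k] / (a[0]·b[0]) = [-12, 0, -6] / 2 = [-6, 0, -3].
Expanding [2, -1, -2] (x) [1, 0, 1] (x) [-6, 0, -3] reproduces all 27 entries of T, so T = [2, -1, -2] (x) [1, 0, 1] (x) [-6, 0, -3] and rank(T) ≤ 1.
These bounds meet, so rank(T) = 1.

1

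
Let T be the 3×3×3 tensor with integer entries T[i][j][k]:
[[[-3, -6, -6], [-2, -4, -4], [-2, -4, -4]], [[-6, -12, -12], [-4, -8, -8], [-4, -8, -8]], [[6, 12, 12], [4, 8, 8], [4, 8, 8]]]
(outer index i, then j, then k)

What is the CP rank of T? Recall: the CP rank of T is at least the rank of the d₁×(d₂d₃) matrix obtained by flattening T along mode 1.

Lower bound: T ≠ 0 (e.g. T[0,0,0] = -3), so rank(T) ≥ 1.
Upper bound: if T = a ⊗ b ⊗ c then every fibre of T is a multiple of the corresponding factor, so read the factors off the fibres through the nonzero entry T[0,0,0] = -3.
The mode-1 fibre T[:,0,0] = [-3, -6, 6] gives a = [1, 2, -2] (primitive direction); the mode-2 fibre T[0,:,0] = [-3, -2, -2] gives b = [3, 2, 2]; then c[k] = T[0,0,k] / (a[0]·b[0]) = [-3, -6, -6] / 3 = [-1, -2, -2].
Expanding [1, 2, -2] ⊗ [3, 2, 2] ⊗ [-1, -2, -2] reproduces all 27 entries of T, so T = [1, 2, -2] ⊗ [3, 2, 2] ⊗ [-1, -2, -2] and rank(T) ≤ 1.
These bounds meet, so rank(T) = 1.

1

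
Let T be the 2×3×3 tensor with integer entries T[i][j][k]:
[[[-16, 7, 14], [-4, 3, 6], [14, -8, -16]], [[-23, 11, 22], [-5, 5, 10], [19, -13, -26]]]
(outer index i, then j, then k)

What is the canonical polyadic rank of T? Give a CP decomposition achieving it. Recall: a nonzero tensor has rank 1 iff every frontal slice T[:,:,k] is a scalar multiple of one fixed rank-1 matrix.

rank(T) = 2

Lower bound: the mode-1 unfolding of T (rows indexed by i, columns by (j,k) = (0,0), (0,1), (0,2), (1,0), (1,1), (1,2), (2,0), (2,1), (2,2)) is [[-16, 7, 14, -4, 3, 6, 14, -8, -16], [-23, 11, 22, -5, 5, 10, 19, -13, -26]].
There the 2×2 minor on rows i ∈ {0, 1}, columns (j,k) ∈ {(0,0), (0,1)} is det [[-16, 7], [-23, 11]] = -15 ≠ 0, so this unfolding has rank ≥ 2; CP rank is at least every unfolding rank, so rank(T) ≥ 2. (Flattening ranks never certify an upper bound on CP rank; for that we must actually write T with 2 rank-1 terms.)
Upper bound — finding two terms. Write S_k = T[:,:,k] for the frontal slices: S₀ = [[-16, -4, 14], [-23, -5, 19]], S₁ = [[7, 3, -8], [11, 5, -13]], S₂ = [[14, 6, -16], [22, 10, -26]].
If T = a₁ ⊗ b₁ ⊗ c₁ + a₂ ⊗ b₂ ⊗ c₂ then each S_k = c₁[k]·a₁b₁ᵀ + c₂[k]·a₂b₂ᵀ. S₀ and S₁ are linearly independent, so a₁b₁ᵀ and a₂b₂ᵀ must span the same plane of matrices: they are the rank-1 matrices of the form x·S₀ + y·S₁.
The 2×2 minor of x·S₀ + y·S₁ on rows {0,1}, columns {0,1} is −12·x² − 2·xy + 2·y² = (-2)·(3·x − y)(2·x + y), vanishing at (x:y) = (1:3) and (1:-2).
M₁ = S₀ + 3·S₁ = [[5, 5, -10], [10, 10, -20]] = 5·(1, 2)(1, 1, -2)ᵀ and M₂ = S₀ − 2·S₁ = [[-30, -10, 30], [-45, -15, 45]] = (-5)·(2, 3)(3, 1, -3)ᵀ, so take a₁ = (1, 2), b₁ = (1, 1, -2), a₂ = (2, 3), b₂ = (3, 1, -3).
Each slice is an integer combination of E₁ = a₁b₁ᵀ and E₂ = a₂b₂ᵀ: S₀ = 2·E₁ − 3·E₂, S₁ = E₁ + E₂, S₂ = 2·E₁ + 2·E₂; reading off coefficients, c₁ = (2, 1, 2) and c₂ = (-3, 1, 2).
Hence T = (1, 2) ⊗ (1, 1, -2) ⊗ (2, 1, 2) + (2, 3) ⊗ (3, 1, -3) ⊗ (-3, 1, 2), so rank(T) ≤ 2.
These bounds meet, so rank(T) = 2.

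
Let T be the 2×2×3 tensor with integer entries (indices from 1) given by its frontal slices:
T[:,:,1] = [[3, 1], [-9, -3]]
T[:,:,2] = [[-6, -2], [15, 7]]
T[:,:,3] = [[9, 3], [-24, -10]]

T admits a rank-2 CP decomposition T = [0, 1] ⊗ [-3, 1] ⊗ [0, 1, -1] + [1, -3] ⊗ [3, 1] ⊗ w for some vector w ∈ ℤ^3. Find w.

Subtract the known terms from T to get the rank-1 residual R = [1, -3] ⊗ [3, 1] ⊗ w, so R[i,j,k] = a[i]·b[j]·w[k]. Pick indices with nonzero a[1]·b[1] = (1)·(3) = 3. Only the fibre through (1,1,·) is needed: R[1,1,:] = T[1,1,:] − Σₗ aₗ[1]bₗ[1]cₗ = [3, -6, 9] − (0)·(-3)·[0, 1, -1] = [3, -6, 9]. Then w[k] = R[1,1,k] / 3 for each k, giving w = [3, -6, 9] / 3 = [1, -2, 3].

w = [1, -2, 3]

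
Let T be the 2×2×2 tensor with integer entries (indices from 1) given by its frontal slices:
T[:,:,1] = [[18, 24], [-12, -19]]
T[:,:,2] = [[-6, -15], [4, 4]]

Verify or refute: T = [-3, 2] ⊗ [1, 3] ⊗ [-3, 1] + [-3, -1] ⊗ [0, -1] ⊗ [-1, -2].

Reconstruct entry (1,1,1) from the claimed factors: Σₗ aₗ[1]bₗ[1]cₗ[1] = (-3)·(1)·(-3) + (-3)·(0)·(-1) = 9, but T[1,1,1] = 18. The claim is false.

No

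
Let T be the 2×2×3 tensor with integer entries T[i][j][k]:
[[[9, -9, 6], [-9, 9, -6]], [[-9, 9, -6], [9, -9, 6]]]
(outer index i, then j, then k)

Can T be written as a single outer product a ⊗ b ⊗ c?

Yes

If T = a ⊗ b ⊗ c then every fibre of T is a multiple of the corresponding factor, so read the factors off the fibres through the nonzero entry T[0,0,0] = 9.
The mode-1 fibre T[:,0,0] = [9, -9] gives a = [1, -1] (primitive direction); the mode-2 fibre T[0,:,0] = [9, -9] gives b = [1, -1]; then c[k] = T[0,0,k] / (a[0]·b[0]) = [9, -9, 6] / 1 = [9, -9, 6].
Expanding [1, -1] ⊗ [1, -1] ⊗ [9, -9, 6] reproduces all 12 entries of T, so T = [1, -1] ⊗ [1, -1] ⊗ [9, -9, 6] and rank(T) ≤ 1.
Equivalently every frontal slice T[:,:,k] is c[k] times the rank-1 matrix [1, -1] ⊗ [1, -1]. So T has rank 1 (it is nonzero).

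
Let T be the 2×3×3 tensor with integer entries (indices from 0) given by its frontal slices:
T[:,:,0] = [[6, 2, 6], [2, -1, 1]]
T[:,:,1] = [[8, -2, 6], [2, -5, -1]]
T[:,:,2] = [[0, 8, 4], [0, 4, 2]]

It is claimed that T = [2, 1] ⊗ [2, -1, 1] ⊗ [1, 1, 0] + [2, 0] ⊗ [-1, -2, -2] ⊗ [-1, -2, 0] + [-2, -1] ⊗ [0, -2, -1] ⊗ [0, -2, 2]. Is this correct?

Reconstruct entrywise from the claimed factors. For example, T[0,1,2] = 8 and Σₗ aₗ[0]bₗ[1]cₗ[2] = (2)·(-1)·(0) + (2)·(-2)·(0) + (-2)·(-2)·(2) = 8; checking all 18 entries, every one matches. The claim holds.

Yes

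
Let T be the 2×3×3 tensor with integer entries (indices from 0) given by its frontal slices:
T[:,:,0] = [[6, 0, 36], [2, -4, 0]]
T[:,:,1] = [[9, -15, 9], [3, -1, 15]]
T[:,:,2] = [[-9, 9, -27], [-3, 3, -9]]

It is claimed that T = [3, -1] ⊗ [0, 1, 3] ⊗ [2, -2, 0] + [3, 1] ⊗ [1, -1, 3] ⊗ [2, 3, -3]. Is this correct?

Yes

Reconstruct entrywise from the claimed factors. For example, T[1,2,0] = 0 and Σₗ aₗ[1]bₗ[2]cₗ[0] = (-1)·(3)·(2) + (1)·(3)·(2) = 0; checking all 18 entries, every one matches. The claim holds.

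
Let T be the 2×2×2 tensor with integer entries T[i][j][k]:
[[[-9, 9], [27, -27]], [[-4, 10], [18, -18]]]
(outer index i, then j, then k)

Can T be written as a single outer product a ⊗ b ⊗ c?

The mode-2 unfolding of T (rows indexed by j, columns by (i,k) = (0,0), (0,1), (1,0), (1,1)) is [[-9, 9, -4, 10], [27, -27, 18, -18]].
There the 2×2 minor on rows j ∈ {0, 1}, columns (i,k) ∈ {(0,0), (1,0)} is det [[-9, -4], [27, 18]] = -54 ≠ 0, so this unfolding has rank ≥ 2; CP rank is at least every unfolding rank, so rank(T) ≥ 2.
In particular rank(T) ≥ 2 > 1, so T is not rank-1.

No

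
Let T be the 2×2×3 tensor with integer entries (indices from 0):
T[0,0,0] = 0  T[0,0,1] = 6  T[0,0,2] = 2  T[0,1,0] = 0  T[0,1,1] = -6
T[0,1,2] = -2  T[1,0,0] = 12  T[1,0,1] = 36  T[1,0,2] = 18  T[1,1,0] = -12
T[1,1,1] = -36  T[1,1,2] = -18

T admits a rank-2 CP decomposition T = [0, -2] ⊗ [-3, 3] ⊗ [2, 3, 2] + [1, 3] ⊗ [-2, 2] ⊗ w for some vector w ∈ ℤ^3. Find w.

w = [0, -3, -1]

Subtract the known terms from T to get the rank-1 residual R = [1, 3] ⊗ [-2, 2] ⊗ w, so R[i,j,k] = a[i]·b[j]·w[k]. Pick indices with nonzero a[0]·b[0] = (1)·(-2) = -2. Only the fibre through (0,0,·) is needed: R[0,0,:] = T[0,0,:] − Σₗ aₗ[0]bₗ[0]cₗ = [0, 6, 2] − (0)·(-3)·[2, 3, 2] = [0, 6, 2]. Then w[k] = R[0,0,k] / -2 for each k, giving w = [0, 6, 2] / -2 = [0, -3, -1].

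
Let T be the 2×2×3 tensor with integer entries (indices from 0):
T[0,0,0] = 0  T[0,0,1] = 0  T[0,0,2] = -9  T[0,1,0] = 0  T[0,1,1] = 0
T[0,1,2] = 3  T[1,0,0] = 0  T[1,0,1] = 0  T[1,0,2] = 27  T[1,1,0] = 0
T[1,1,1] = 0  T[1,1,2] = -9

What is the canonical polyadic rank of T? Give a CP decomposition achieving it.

rank(T) = 1

Lower bound: T ≠ 0 (e.g. T[0,0,2] = -9), so rank(T) ≥ 1.
Upper bound: the mode-1 fibre T[:,0,2] = [-9, 27] gives a = (1, -3) (primitive direction); the mode-2 fibre T[0,:,2] = [-9, 3] gives b = (3, -1); then c[k] = T[0,0,k] / (a[0]·b[0]) = [0, 0, -9] / 3 = (0, 0, -3).
Expanding (1, -3) ∘ (3, -1) ∘ (0, 0, -3) reproduces all 12 entries of T, so T = (1, -3) ∘ (3, -1) ∘ (0, 0, -3) and rank(T) ≤ 1.
These bounds meet, so rank(T) = 1.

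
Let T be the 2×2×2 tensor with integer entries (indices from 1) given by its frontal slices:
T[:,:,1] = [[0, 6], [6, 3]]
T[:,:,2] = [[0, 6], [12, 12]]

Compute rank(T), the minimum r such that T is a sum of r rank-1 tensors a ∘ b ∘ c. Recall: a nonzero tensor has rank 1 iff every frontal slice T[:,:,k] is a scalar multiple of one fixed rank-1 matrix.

Lower bound: the mode-2 unfolding of T (rows indexed by j, columns by (i,k) = (1,1), (1,2), (2,1), (2,2)) is [[0, 0, 6, 12], [6, 6, 3, 12]].
There the 2×2 minor on rows j ∈ {1, 2}, columns (i,k) ∈ {(1,1), (2,1)} is det [[0, 6], [6, 3]] = -36 ≠ 0, so this unfolding has rank ≥ 2; CP rank is at least every unfolding rank, so rank(T) ≥ 2. (Unfolding ranks only ever bound the CP rank from below — rank(T) can be strictly larger than all of them — so the matching upper bound has to come from an explicit 2-term decomposition.)
Upper bound — finding two terms. Write S_k = T[:,:,k] for the frontal slices: S₁ = [[0, 6], [6, 3]], S₂ = [[0, 6], [12, 12]].
If T = a₁ ∘ b₁ ∘ c₁ + a₂ ∘ b₂ ∘ c₂ then each S_k = c₁[k]·a₁b₁ᵀ + c₂[k]·a₂b₂ᵀ. S₁ and S₂ are linearly independent, so a₁b₁ᵀ and a₂b₂ᵀ must span the same plane of matrices: they are the rank-1 matrices of the form x·S₁ + y·S₂.
det(x·S₁ + y·S₂) is −36·x² − 108·xy − 72·y² = (-36)·(x + 2·y)(x + y), vanishing at (x:y) = (2:-1) and (1:-1).
M₁ = 2·S₁ − S₂ = [[0, 6], [0, -6]] = 6·(1, -1)(0, 1)ᵀ and M₂ = S₁ − S₂ = [[0, 0], [-6, -9]] = (-3)·(0, 1)(2, 3)ᵀ, so take a₁ = (1, -1), b₁ = (0, 1), a₂ = (0, 1), b₂ = (2, 3).
Each slice is an integer combination of E₁ = a₁b₁ᵀ and E₂ = a₂b₂ᵀ: S₁ = 6·E₁ + 3·E₂, S₂ = 6·E₁ + 6·E₂; reading off coefficients, c₁ = (6, 6) and c₂ = (3, 6).
Hence T = (1, -1) ∘ (0, 1) ∘ (6, 6) + (0, 1) ∘ (2, 3) ∘ (3, 6), so rank(T) ≤ 2.
These bounds meet, so rank(T) = 2.
Check entry T[1,1,1] = 0: (1)·(0)·(6) + (0)·(2)·(3) = 0.

2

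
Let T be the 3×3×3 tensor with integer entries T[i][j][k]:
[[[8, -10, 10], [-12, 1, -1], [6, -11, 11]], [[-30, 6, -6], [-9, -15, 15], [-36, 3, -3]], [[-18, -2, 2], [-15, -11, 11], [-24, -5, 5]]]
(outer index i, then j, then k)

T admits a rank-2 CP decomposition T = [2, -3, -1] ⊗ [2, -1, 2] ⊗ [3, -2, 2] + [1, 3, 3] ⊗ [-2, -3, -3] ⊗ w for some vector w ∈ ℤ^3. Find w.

Subtract the known terms from T to get the rank-1 residual R = [1, 3, 3] ⊗ [-2, -3, -3] ⊗ w, so R[i,j,k] = a[i]·b[j]·w[k]. Pick indices with nonzero a[0]·b[0] = (1)·(-2) = -2. Only the fibre through (0,0,·) is needed: R[0,0,:] = T[0,0,:] − Σₗ aₗ[0]bₗ[0]cₗ = [8, -10, 10] − (2)·(2)·[3, -2, 2] = [-4, -2, 2]. Then w[k] = R[0,0,k] / -2 for each k, giving w = [-4, -2, 2] / -2 = [2, 1, -1].

w = [2, 1, -1]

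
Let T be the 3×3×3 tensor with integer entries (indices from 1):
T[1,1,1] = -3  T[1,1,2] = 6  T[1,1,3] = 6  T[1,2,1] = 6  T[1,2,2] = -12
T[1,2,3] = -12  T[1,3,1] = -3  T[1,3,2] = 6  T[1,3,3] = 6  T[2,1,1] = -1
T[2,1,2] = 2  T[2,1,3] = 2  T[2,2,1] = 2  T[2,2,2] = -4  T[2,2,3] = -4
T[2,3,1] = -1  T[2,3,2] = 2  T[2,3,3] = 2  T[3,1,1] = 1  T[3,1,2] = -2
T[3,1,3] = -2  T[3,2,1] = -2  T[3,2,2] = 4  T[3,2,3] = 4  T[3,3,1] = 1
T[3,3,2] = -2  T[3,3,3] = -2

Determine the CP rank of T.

Lower bound: T ≠ 0 (e.g. T[1,1,1] = -3), so rank(T) ≥ 1.
Upper bound: if T = a ⊗ b ⊗ c then every fibre of T is a multiple of the corresponding factor, so read the factors off the fibres through the nonzero entry T[1,1,1] = -3.
The mode-1 fibre T[:,1,1] = [-3, -1, 1] gives a = [3, 1, -1] (primitive direction); the mode-2 fibre T[1,:,1] = [-3, 6, -3] gives b = [1, -2, 1]; then c[k] = T[1,1,k] / (a[1]·b[1]) = [-3, 6, 6] / 3 = [-1, 2, 2].
Expanding [3, 1, -1] ⊗ [1, -2, 1] ⊗ [-1, 2, 2] reproduces all 27 entries of T, so T = [3, 1, -1] ⊗ [1, -2, 1] ⊗ [-1, 2, 2] and rank(T) ≤ 1.
These bounds meet, so rank(T) = 1.

1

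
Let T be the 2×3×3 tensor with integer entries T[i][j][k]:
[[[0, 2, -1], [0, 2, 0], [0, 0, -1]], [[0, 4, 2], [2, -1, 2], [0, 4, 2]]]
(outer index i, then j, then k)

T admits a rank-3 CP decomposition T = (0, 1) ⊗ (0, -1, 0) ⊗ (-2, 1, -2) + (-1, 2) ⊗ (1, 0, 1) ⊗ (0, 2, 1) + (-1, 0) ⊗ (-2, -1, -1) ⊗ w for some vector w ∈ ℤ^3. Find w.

w = (0, 2, 0)

Subtract the known terms from T to get the rank-1 residual R = (-1, 0) ⊗ (-2, -1, -1) ⊗ w, so R[i,j,k] = a[i]·b[j]·w[k]. Pick indices with nonzero a[0]·b[0] = (-1)·(-2) = 2. Only the fibre through (0,0,·) is needed: R[0,0,:] = T[0,0,:] − Σₗ aₗ[0]bₗ[0]cₗ = [0, 2, -1] − (0)·(0)·(-2, 1, -2) − (-1)·(1)·(0, 2, 1) = [0, 4, 0]. Then w[k] = R[0,0,k] / 2 for each k, giving w = [0, 4, 0] / 2 = (0, 2, 0).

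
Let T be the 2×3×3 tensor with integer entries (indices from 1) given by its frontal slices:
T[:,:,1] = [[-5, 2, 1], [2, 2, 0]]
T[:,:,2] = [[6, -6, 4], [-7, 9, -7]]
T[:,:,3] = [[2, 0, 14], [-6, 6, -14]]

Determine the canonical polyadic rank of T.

3

Lower bound: the mode-3 unfolding of T (rows indexed by k, columns by (i,j) = (1,1), (1,2), (1,3), (2,1), (2,2), (2,3)) is [[-5, 2, 1, 2, 2, 0], [6, -6, 4, -7, 9, -7], [2, 0, 14, -6, 6, -14]].
There the 3×3 minor on rows k ∈ {1, 2, 3}, columns (i,j) ∈ {(1,1), (1,2), (1,3)} is det [[-5, 2, 1], [6, -6, 4], [2, 0, 14]] = 280 ≠ 0, so this unfolding has rank ≥ 3; CP rank is at least every unfolding rank, so rank(T) ≥ 3. (This is only a lower bound: in general the CP rank may exceed every unfolding rank, so we still need to exhibit 3 rank-1 terms summing to T.)
Upper bound: T is a sum of 3 rank-1 terms, T = [1, -2] ∘ [1, -2, 1] ∘ [1, 2, 2] + [1, -1] ∘ [1, 0, 2] ∘ [-2, 2, 4] + [2, -1] ∘ [1, -1, -1] ∘ [-2, 1, -2] (one valid choice — decompositions are not unique — normalised so each a, b is primitive with positive first nonzero entry; check it by expanding all entries), so rank(T) ≤ 3.
These bounds meet, so rank(T) = 3.
Check entry T[1,3,3] = 14: (1)·(1)·(2) + (1)·(2)·(4) + (2)·(-1)·(-2) = 14.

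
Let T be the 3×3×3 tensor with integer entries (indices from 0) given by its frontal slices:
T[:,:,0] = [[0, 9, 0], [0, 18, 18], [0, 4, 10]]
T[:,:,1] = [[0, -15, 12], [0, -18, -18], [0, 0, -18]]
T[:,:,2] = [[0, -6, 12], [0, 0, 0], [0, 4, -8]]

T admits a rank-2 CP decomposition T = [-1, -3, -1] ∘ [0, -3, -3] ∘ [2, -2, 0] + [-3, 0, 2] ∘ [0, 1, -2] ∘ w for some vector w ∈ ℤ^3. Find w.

Subtract the known terms from T to get the rank-1 residual R = [-3, 0, 2] ∘ [0, 1, -2] ∘ w, so R[i,j,k] = a[i]·b[j]·w[k]. Pick indices with nonzero a[0]·b[1] = (-3)·(1) = -3. Only the fibre through (0,1,·) is needed: R[0,1,:] = T[0,1,:] − Σₗ aₗ[0]bₗ[1]cₗ = [9, -15, -6] − (-1)·(-3)·[2, -2, 0] = [3, -9, -6]. Then w[k] = R[0,1,k] / -3 for each k, giving w = [3, -9, -6] / -3 = [-1, 3, 2].

w = [-1, 3, 2]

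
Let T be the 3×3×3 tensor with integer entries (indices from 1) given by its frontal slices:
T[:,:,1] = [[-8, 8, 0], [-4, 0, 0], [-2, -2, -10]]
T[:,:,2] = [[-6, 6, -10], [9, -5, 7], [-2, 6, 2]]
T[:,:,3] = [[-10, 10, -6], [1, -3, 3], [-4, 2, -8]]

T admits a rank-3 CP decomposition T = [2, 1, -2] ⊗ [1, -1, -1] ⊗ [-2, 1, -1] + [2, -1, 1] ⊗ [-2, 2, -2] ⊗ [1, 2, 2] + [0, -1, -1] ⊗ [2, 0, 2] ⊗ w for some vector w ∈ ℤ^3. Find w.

w = [2, -2, 1]

Subtract the known terms from T to get the rank-1 residual R = [0, -1, -1] ⊗ [2, 0, 2] ⊗ w, so R[i,j,k] = a[i]·b[j]·w[k]. Pick indices with nonzero a[2]·b[1] = (-1)·(2) = -2. Only the fibre through (2,1,·) is needed: R[2,1,:] = T[2,1,:] − Σₗ aₗ[2]bₗ[1]cₗ = [-4, 9, 1] − (1)·(1)·[-2, 1, -1] − (-1)·(-2)·[1, 2, 2] = [-4, 4, -2]. Then w[k] = R[2,1,k] / -2 for each k, giving w = [-4, 4, -2] / -2 = [2, -2, 1].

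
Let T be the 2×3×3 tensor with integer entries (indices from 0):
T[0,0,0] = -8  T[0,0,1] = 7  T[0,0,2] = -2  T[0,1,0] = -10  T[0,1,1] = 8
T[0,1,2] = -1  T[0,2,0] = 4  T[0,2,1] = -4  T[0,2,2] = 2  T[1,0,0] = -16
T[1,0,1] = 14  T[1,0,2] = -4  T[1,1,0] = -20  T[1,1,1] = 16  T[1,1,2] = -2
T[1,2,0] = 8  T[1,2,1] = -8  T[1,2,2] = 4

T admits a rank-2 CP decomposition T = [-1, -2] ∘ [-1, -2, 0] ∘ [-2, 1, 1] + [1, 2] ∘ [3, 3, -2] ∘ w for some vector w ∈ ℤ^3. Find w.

Subtract the known terms from T to get the rank-1 residual R = [1, 2] ∘ [3, 3, -2] ∘ w, so R[i,j,k] = a[i]·b[j]·w[k]. Pick indices with nonzero a[0]·b[0] = (1)·(3) = 3. Only the fibre through (0,0,·) is needed: R[0,0,:] = T[0,0,:] − Σₗ aₗ[0]bₗ[0]cₗ = [-8, 7, -2] − (-1)·(-1)·[-2, 1, 1] = [-6, 6, -3]. Then w[k] = R[0,0,k] / 3 for each k, giving w = [-6, 6, -3] / 3 = [-2, 2, -1].

w = [-2, 2, -1]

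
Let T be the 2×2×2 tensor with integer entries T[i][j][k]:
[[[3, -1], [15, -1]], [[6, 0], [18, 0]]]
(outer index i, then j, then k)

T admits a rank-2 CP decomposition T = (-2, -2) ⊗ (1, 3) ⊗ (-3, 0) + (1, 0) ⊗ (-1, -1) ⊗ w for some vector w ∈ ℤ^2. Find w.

w = (3, 1)

Subtract the known terms from T to get the rank-1 residual R = (1, 0) ⊗ (-1, -1) ⊗ w, so R[i,j,k] = a[i]·b[j]·w[k]. Pick indices with nonzero a[0]·b[0] = (1)·(-1) = -1. Only the fibre through (0,0,·) is needed: R[0,0,:] = T[0,0,:] − Σₗ aₗ[0]bₗ[0]cₗ = [3, -1] − (-2)·(1)·(-3, 0) = [-3, -1]. Then w[k] = R[0,0,k] / -1 for each k, giving w = [-3, -1] / -1 = (3, 1).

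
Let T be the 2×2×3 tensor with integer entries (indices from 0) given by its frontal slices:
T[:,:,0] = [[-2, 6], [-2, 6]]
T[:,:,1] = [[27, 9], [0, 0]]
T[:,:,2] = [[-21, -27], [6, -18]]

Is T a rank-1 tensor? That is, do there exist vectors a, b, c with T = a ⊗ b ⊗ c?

The mode-2 unfolding of T (rows indexed by j, columns by (i,k) = (0,0), (0,1), (0,2), (1,0), (1,1), (1,2)) is [[-2, 27, -21, -2, 0, 6], [6, 9, -27, 6, 0, -18]].
There the 2×2 minor on rows j ∈ {0, 1}, columns (i,k) ∈ {(0,0), (0,1)} is det [[-2, 27], [6, 9]] = -180 ≠ 0, so this unfolding has rank ≥ 2; CP rank is at least every unfolding rank, so rank(T) ≥ 2.
In particular rank(T) ≥ 2 > 1, so T is not rank-1.

No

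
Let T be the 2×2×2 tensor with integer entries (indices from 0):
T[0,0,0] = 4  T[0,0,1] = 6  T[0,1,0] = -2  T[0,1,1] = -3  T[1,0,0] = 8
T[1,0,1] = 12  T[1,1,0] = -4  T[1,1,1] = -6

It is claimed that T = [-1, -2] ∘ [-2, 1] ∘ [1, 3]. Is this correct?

Reconstruct entry (0,0,0) from the claimed factors: Σₗ aₗ[0]bₗ[0]cₗ[0] = (-1)·(-2)·(1) = 2, but T[0,0,0] = 4. The claim is false.

No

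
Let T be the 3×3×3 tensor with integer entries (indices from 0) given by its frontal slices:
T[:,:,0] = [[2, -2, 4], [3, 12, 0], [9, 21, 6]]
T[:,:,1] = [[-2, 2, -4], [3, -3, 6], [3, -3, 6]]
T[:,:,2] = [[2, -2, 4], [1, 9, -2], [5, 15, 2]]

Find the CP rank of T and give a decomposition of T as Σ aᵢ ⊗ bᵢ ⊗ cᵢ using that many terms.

rank(T) = 2

Lower bound: the mode-3 unfolding of T (rows indexed by k, columns by (i,j) = (0,0), (0,1), (0,2), (1,0), (1,1), (1,2), (2,0), (2,1), (2,2)) is [[2, -2, 4, 3, 12, 0, 9, 21, 6], [-2, 2, -4, 3, -3, 6, 3, -3, 6], [2, -2, 4, 1, 9, -2, 5, 15, 2]].
There the 2×2 minor on rows k ∈ {0, 1}, columns (i,j) ∈ {(0,0), (1,0)} is det [[2, 3], [-2, 3]] = 12 ≠ 0, so this unfolding has rank ≥ 2; CP rank is at least every unfolding rank, so rank(T) ≥ 2. (Flattening ranks never certify an upper bound on CP rank; for that we must actually write T with 2 rank-1 terms.)
Upper bound — finding two terms. Write S_k = T[:,:,k] for the frontal slices: S₀ = [[2, -2, 4], [3, 12, 0], [9, 21, 6]], S₁ = [[-2, 2, -4], [3, -3, 6], [3, -3, 6]], S₂ = [[2, -2, 4], [1, 9, -2], [5, 15, 2]].
If T = a₁ ⊗ b₁ ⊗ c₁ + a₂ ⊗ b₂ ⊗ c₂ then each S_k = c₁[k]·a₁b₁ᵀ + c₂[k]·a₂b₂ᵀ. S₀ and S₁ are linearly independent, so a₁b₁ᵀ and a₂b₂ᵀ must span the same plane of matrices: they are the rank-1 matrices of the form x·S₀ + y·S₁.
The 2×2 minor of x·S₀ + y·S₁ on rows {0,1}, columns {0,1} is 30·x² − 30·xy = 30·(x − y)(x), vanishing at (x:y) = (1:1) and (0:1).
M₁ = S₀ + S₁ = [[0, 0, 0], [6, 9, 6], [12, 18, 12]] = 3·[0, 1, 2][2, 3, 2]ᵀ and M₂ = S₁ = [[-2, 2, -4], [3, -3, 6], [3, -3, 6]] = −[2, -3, -3][1, -1, 2]ᵀ, so take a₁ = [0, 1, 2], b₁ = [2, 3, 2], a₂ = [2, -3, -3], b₂ = [1, -1, 2].
Each slice is an integer combination of E₁ = a₁b₁ᵀ and E₂ = a₂b₂ᵀ: S₀ = 3·E₁ + E₂, S₁ = −E₂, S₂ = 2·E₁ + E₂; reading off coefficients, c₁ = [3, 0, 2] and c₂ = [1, -1, 1].
Hence T = [0, 1, 2] ⊗ [2, 3, 2] ⊗ [3, 0, 2] + [2, -3, -3] ⊗ [1, -1, 2] ⊗ [1, -1, 1], so rank(T) ≤ 2.
These bounds meet, so rank(T) = 2.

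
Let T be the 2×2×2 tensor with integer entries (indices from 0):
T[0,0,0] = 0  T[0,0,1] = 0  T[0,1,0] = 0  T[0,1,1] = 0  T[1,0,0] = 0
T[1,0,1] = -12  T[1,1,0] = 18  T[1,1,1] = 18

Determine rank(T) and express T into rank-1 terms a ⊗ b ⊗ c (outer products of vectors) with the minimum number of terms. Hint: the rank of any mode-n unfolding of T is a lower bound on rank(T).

rank(T) = 2

Lower bound: in the mode-3 unfolding of T (rows indexed by k, columns by (i,j)) the 2×2 minor on rows k ∈ {0, 1}, columns (i,j) ∈ {(1,0), (1,1)} is det [[0, 18], [-12, 18]] = 216 ≠ 0, so that unfolding has rank ≥ 2 and hence rank(T) ≥ 2 (CP rank is at least every unfolding rank, though it can be larger).
Upper bound: T[i,:,:] = a[i]·M for every slice, with a = (0, 1) and M = [[0, -12], [18, 18]] (rows j, columns k).
Splitting M by its rows (j = 0, 1), M = (1, 0)(0, -12)ᵀ + (0, 1)(18, 18)ᵀ.
Hence T = (0, 1) ⊗ (1, 0) ⊗ (0, -12) + (0, 1) ⊗ (0, 1) ⊗ (18, 18), so rank(T) ≤ 2.
These bounds meet, so rank(T) = 2.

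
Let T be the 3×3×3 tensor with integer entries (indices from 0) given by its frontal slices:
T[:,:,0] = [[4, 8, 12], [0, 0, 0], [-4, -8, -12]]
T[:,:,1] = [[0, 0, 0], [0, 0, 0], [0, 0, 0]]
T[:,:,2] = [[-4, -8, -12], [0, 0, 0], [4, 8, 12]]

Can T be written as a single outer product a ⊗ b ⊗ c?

Yes

If T = a ⊗ b ⊗ c then every fibre of T is a multiple of the corresponding factor, so read the factors off the fibres through the nonzero entry T[0,0,0] = 4.
The mode-1 fibre T[:,0,0] = [4, 0, -4] gives a = (1, 0, -1) (primitive direction); the mode-2 fibre T[0,:,0] = [4, 8, 12] gives b = (1, 2, 3); then c[k] = T[0,0,k] / (a[0]·b[0]) = [4, 0, -4] / 1 = (4, 0, -4).
Expanding (1, 0, -1) ⊗ (1, 2, 3) ⊗ (4, 0, -4) reproduces all 27 entries of T, so T = (1, 0, -1) ⊗ (1, 2, 3) ⊗ (4, 0, -4) and rank(T) ≤ 1.
Equivalently every frontal slice T[:,:,k] is c[k] times the rank-1 matrix (1, 0, -1) ⊗ (1, 2, 3). So T has rank 1 (it is nonzero).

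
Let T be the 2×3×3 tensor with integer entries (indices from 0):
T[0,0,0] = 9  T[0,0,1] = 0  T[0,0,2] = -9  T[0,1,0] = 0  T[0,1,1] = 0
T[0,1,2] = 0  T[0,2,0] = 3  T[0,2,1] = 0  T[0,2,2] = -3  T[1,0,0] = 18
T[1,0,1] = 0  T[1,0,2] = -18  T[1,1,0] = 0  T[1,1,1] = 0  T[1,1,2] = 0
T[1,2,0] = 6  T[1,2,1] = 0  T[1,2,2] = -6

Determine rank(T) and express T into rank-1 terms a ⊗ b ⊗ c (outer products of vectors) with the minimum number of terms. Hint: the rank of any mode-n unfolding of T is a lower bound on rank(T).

Lower bound: T ≠ 0 (e.g. T[0,0,0] = 9), so rank(T) ≥ 1.
Upper bound: if T = a ⊗ b ⊗ c then every fibre of T is a multiple of the corresponding factor, so read the factors off the fibres through the nonzero entry T[0,0,0] = 9.
The mode-1 fibre T[:,0,0] = [9, 18] gives a = (1, 2) (primitive direction); the mode-2 fibre T[0,:,0] = [9, 0, 3] gives b = (3, 0, 1); then c[k] = T[0,0,k] / (a[0]·b[0]) = [9, 0, -9] / 3 = (3, 0, -3).
Expanding (1, 2) ⊗ (3, 0, 1) ⊗ (3, 0, -3) reproduces all 18 entries of T, so T = (1, 2) ⊗ (3, 0, 1) ⊗ (3, 0, -3) and rank(T) ≤ 1.
These bounds meet, so rank(T) = 1.
Check entry T[0,0,2] = -9: (1)·(3)·(-3) = -9.

rank(T) = 1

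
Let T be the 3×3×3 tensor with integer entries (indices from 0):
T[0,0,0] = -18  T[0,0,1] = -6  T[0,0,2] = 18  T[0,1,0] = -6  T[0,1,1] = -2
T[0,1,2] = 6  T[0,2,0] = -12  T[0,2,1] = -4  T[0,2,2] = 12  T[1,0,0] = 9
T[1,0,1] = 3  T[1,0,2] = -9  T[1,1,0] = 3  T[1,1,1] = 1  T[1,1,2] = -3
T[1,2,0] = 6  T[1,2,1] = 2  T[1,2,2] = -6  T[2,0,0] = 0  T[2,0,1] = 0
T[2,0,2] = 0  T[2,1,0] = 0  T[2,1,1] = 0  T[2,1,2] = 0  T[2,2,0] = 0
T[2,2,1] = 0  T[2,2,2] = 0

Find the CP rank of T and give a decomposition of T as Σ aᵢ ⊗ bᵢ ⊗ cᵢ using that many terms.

rank(T) = 1

Lower bound: T ≠ 0 (e.g. T[0,0,0] = -18), so rank(T) ≥ 1.
Upper bound: if T = a ⊗ b ⊗ c then every fibre of T is a multiple of the corresponding factor, so read the factors off the fibres through the nonzero entry T[0,0,0] = -18.
The mode-1 fibre T[:,0,0] = [-18, 9, 0] gives a = [2, -1, 0] (primitive direction); the mode-2 fibre T[0,:,0] = [-18, -6, -12] gives b = [3, 1, 2]; then c[k] = T[0,0,k] / (a[0]·b[0]) = [-18, -6, 18] / 6 = [-3, -1, 3].
Expanding [2, -1, 0] ⊗ [3, 1, 2] ⊗ [-3, -1, 3] reproduces all 27 entries of T, so T = [2, -1, 0] ⊗ [3, 1, 2] ⊗ [-3, -1, 3] and rank(T) ≤ 1.
These bounds meet, so rank(T) = 1.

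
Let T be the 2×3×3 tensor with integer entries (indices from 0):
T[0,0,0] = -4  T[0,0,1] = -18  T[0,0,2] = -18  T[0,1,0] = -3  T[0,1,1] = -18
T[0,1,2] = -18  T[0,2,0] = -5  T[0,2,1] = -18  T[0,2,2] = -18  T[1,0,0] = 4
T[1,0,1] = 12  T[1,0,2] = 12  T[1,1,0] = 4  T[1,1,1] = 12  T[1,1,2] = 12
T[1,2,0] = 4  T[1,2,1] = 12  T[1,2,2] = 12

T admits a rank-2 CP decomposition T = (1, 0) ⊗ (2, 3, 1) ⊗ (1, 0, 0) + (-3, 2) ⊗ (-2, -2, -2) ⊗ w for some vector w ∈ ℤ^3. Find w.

Subtract the known terms from T to get the rank-1 residual R = (-3, 2) ⊗ (-2, -2, -2) ⊗ w, so R[i,j,k] = a[i]·b[j]·w[k]. Pick indices with nonzero a[0]·b[0] = (-3)·(-2) = 6. Only the fibre through (0,0,·) is needed: R[0,0,:] = T[0,0,:] − Σₗ aₗ[0]bₗ[0]cₗ = [-4, -18, -18] − (1)·(2)·(1, 0, 0) = [-6, -18, -18]. Then w[k] = R[0,0,k] / 6 for each k, giving w = [-6, -18, -18] / 6 = (-1, -3, -3).

w = (-1, -3, -3)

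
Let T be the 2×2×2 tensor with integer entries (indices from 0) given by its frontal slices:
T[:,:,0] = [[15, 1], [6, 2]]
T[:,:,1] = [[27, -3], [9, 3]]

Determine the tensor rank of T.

Lower bound: the mode-3 unfolding of T (rows indexed by k, columns by (i,j) = (0,0), (0,1), (1,0), (1,1)) is [[15, 1, 6, 2], [27, -3, 9, 3]].
There the 2×2 minor on rows k ∈ {0, 1}, columns (i,j) ∈ {(0,0), (0,1)} is det [[15, 1], [27, -3]] = -72 ≠ 0, so this unfolding has rank ≥ 2; CP rank is at least every unfolding rank, so rank(T) ≥ 2. (Unfolding ranks only ever bound the CP rank from below — rank(T) can be strictly larger than all of them — so the matching upper bound has to come from an explicit 2-term decomposition.)
Upper bound — finding two terms. Write S_k = T[:,:,k] for the frontal slices: S₀ = [[15, 1], [6, 2]], S₁ = [[27, -3], [9, 3]].
If T = a₁ (x) b₁ (x) c₁ + a₂ (x) b₂ (x) c₂ then each S_k = c₁[k]·a₁b₁ᵀ + c₂[k]·a₂b₂ᵀ. S₀ and S₁ are linearly independent, so a₁b₁ᵀ and a₂b₂ᵀ must span the same plane of matrices: they are the rank-1 matrices of the form x·S₀ + y·S₁.
det(x·S₀ + y·S₁) is 24·x² + 108·xy + 108·y² = 12·(x + 3·y)(2·x + 3·y), vanishing at (x:y) = (3:-1) and (3:-2).
M₁ = 3·S₀ − S₁ = [[18, 6], [9, 3]] = 3·[2, 1][3, 1]ᵀ and M₂ = 3·S₀ − 2·S₁ = [[-9, 9], [0, 0]] = (-9)·[1, 0][1, -1]ᵀ, so take a₁ = [2, 1], b₁ = [3, 1], a₂ = [1, 0], b₂ = [1, -1].
Each slice is an integer combination of E₁ = a₁b₁ᵀ and E₂ = a₂b₂ᵀ: S₀ = 2·E₁ + 3·E₂, S₁ = 3·E₁ + 9·E₂; reading off coefficients, c₁ = [2, 3] and c₂ = [3, 9].
Hence T = [2, 1] (x) [3, 1] (x) [2, 3] + [1, 0] (x) [1, -1] (x) [3, 9], so rank(T) ≤ 2.
These bounds meet, so rank(T) = 2.

2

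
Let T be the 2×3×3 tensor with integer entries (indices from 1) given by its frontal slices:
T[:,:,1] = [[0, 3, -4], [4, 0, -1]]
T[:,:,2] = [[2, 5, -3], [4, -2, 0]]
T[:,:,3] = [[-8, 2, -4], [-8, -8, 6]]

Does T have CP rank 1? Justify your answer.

The mode-3 unfolding of T (rows indexed by k, columns by (i,j) = (1,1), (1,2), (1,3), (2,1), (2,2), (2,3)) is [[0, 3, -4, 4, 0, -1], [2, 5, -3, 4, -2, 0], [-8, 2, -4, -8, -8, 6]].
There the 3×3 minor on rows k ∈ {1, 2, 3}, columns (i,j) ∈ {(1,1), (1,2), (1,3)} is det [[0, 3, -4], [2, 5, -3], [-8, 2, -4]] = -80 ≠ 0, so this unfolding has rank ≥ 3; CP rank is at least every unfolding rank, so rank(T) ≥ 3.
In particular rank(T) ≥ 3 > 1, so T is not rank-1.

No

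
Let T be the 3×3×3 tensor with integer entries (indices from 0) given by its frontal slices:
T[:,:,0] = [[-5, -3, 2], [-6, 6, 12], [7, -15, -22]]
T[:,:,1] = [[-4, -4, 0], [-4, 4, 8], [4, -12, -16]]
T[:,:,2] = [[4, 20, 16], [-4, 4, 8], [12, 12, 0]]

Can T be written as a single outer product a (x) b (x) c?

The mode-3 unfolding of T (rows indexed by k, columns by (i,j) = (0,0), (0,1), (0,2), (1,0), (1,1), (1,2), (2,0), (2,1), (2,2)) is [[-5, -3, 2, -6, 6, 12, 7, -15, -22], [-4, -4, 0, -4, 4, 8, 4, -12, -16], [4, 20, 16, -4, 4, 8, 12, 12, 0]].
There the 2×2 minor on rows k ∈ {0, 1}, columns (i,j) ∈ {(0,0), (0,1)} is det [[-5, -3], [-4, -4]] = 8 ≠ 0, so this unfolding has rank ≥ 2; CP rank is at least every unfolding rank, so rank(T) ≥ 2.
In particular rank(T) ≥ 2 > 1, so T is not rank-1.

No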